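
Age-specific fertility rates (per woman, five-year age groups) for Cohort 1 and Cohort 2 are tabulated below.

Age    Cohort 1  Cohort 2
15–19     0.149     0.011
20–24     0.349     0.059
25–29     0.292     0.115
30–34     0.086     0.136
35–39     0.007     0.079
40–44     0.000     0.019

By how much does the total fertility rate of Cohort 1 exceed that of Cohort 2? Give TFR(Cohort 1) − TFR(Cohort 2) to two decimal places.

2.32

Cohort 1:
  Sum of ASFRs = 0.149 + 0.349 + 0.292 + 0.086 + 0.007 + 0.000 = 0.883
  TFR = 5 × 0.883 = 4.415
Cohort 2:
  Sum of ASFRs = 0.011 + 0.059 + 0.115 + 0.136 + 0.079 + 0.019 = 0.419
  TFR = 5 × 0.419 = 2.095
Difference = 4.415 − 2.095 = 2.32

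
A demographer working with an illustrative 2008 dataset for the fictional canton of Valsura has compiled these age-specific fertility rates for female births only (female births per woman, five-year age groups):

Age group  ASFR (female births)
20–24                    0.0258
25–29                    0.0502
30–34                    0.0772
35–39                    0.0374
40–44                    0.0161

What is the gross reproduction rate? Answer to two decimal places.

1.03

Sum of female ASFRs = 0.0258 + 0.0502 + 0.0772 + 0.0374 + 0.0161 = 0.2067
GRR = 5 × 0.2067 = 1.0335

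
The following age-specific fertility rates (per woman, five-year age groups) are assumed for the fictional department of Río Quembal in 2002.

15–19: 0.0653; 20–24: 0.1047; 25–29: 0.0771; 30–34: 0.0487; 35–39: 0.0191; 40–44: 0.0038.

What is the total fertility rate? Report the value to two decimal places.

Sum of ASFRs = 0.0653 + 0.1047 + 0.0771 + 0.0487 + 0.0191 + 0.0038 = 0.3187
TFR = 5 × 0.3187 = 1.5935

1.59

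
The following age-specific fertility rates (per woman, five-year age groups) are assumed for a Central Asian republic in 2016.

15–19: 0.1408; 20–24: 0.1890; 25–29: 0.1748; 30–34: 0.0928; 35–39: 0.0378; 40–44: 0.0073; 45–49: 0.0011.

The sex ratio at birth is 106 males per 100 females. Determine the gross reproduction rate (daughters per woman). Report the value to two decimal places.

Proportion female at birth = 100 / (100 + 106) = 0.48544.
Sum of ASFRs = 0.1408 + 0.1890 + 0.1748 + 0.0928 + 0.0378 + 0.0073 + 0.0011 = 0.6436
TFR = 5 × 0.6436 = 3.218
GRR = 0.48544 × 3.218 = 1.56215

1.56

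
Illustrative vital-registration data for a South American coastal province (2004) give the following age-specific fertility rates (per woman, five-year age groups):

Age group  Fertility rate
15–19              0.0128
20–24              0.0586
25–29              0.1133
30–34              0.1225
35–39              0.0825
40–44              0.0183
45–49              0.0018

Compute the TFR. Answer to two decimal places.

Sum of ASFRs = 0.0128 + 0.0586 + 0.1133 + 0.1225 + 0.0825 + 0.0183 + 0.0018 = 0.4098
TFR = 5 × 0.4098 = 2.049

2.05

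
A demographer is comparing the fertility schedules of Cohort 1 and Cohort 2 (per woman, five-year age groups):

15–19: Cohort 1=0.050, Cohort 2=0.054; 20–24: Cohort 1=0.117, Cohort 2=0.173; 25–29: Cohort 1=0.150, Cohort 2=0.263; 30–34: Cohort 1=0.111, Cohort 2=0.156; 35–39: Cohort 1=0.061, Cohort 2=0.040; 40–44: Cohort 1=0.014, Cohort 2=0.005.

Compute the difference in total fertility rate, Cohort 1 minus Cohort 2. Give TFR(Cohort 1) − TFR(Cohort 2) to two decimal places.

-0.94

Cohort 1:
  Sum of ASFRs = 0.050 + 0.117 + 0.150 + 0.111 + 0.061 + 0.014 = 0.503
  TFR = 5 × 0.503 = 2.515
Cohort 2:
  Sum of ASFRs = 0.054 + 0.173 + 0.263 + 0.156 + 0.040 + 0.005 = 0.691
  TFR = 5 × 0.691 = 3.455
Difference = 2.515 − 3.455 = -0.94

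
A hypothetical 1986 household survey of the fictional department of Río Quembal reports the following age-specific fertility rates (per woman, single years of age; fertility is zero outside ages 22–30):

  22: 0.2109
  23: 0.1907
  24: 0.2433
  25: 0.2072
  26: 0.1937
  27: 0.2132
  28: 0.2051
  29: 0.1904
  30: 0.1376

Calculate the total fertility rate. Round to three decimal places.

Sum of ASFRs = 0.2109 + 0.1907 + 0.2433 + 0.2072 + 0.1937 + 0.2132 + 0.2051 + 0.1904 + 0.1376 = 1.7921
TFR = 1.7921

1.792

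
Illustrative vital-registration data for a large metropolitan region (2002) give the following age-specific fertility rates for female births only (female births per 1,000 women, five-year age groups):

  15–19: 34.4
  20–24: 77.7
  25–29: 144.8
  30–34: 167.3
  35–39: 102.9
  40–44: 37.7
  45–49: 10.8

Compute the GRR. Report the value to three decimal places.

Sum of female ASFRs = 34.4 + 77.7 + 144.8 + 167.3 + 102.9 + 37.7 + 10.8 = 575.6
GRR = 5 × 575.6 / 1000 = 2.878

2.878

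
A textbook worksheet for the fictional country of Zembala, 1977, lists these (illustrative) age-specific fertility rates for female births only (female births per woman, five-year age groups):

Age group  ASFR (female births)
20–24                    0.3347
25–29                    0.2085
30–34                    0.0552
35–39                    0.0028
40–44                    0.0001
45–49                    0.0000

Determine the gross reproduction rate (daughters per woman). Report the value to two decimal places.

Sum of female ASFRs = 0.3347 + 0.2085 + 0.0552 + 0.0028 + 0.0001 + 0.0000 = 0.6013
GRR = 5 × 0.6013 = 3.0065

3.01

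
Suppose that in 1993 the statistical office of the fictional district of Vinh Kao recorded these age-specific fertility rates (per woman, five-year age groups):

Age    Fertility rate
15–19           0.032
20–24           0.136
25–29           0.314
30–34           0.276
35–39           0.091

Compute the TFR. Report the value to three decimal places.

Sum of ASFRs = 0.032 + 0.136 + 0.314 + 0.276 + 0.091 = 0.849
TFR = 5 × 0.849 = 4.245

4.245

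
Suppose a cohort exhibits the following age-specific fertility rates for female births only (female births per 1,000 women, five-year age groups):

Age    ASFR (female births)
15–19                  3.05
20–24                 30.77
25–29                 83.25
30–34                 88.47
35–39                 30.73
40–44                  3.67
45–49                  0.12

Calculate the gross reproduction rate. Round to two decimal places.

1.20

Sum of female ASFRs = 3.05 + 30.77 + 83.25 + 88.47 + 30.73 + 3.67 + 0.12 = 240.06
GRR = 5 × 240.06 / 1000 = 1.2003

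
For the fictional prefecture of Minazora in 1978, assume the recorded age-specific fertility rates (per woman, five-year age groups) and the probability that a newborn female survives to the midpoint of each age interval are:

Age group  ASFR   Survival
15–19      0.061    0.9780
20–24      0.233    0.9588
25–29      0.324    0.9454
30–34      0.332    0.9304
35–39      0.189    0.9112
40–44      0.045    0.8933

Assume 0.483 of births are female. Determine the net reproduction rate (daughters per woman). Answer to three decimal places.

2.682

Proportion female at birth = 0.483.
Per-age-group product (5 × ASFR × survival probability):
  15–19: 5 × 0.061 × 0.9780 = 0.29829
  20–24: 5 × 0.233 × 0.9588 = 1.11700
  25–29: 5 × 0.324 × 0.9454 = 1.53155
  30–34: 5 × 0.332 × 0.9304 = 1.54446
  35–39: 5 × 0.189 × 0.9112 = 0.86108
  40–44: 5 × 0.045 × 0.8933 = 0.20099
Sum = 5.55337
NRR = 0.483 × 5.55337 = 2.68228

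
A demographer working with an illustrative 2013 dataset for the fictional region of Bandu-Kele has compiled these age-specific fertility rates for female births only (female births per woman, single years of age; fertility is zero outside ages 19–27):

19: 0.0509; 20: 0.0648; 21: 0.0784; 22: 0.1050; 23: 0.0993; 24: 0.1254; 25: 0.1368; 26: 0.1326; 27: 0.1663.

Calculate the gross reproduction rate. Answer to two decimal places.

0.96

Sum of female ASFRs = 0.0509 + 0.0648 + 0.0784 + 0.1050 + 0.0993 + 0.1254 + 0.1368 + 0.1326 + 0.1663 = 0.9595
GRR = 0.9595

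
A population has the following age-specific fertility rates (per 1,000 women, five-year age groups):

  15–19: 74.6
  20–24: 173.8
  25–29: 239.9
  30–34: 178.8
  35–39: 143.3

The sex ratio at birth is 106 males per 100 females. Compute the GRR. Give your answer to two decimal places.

Proportion female at birth = 100 / (100 + 106) = 0.48544.
Sum of ASFRs = 74.6 + 173.8 + 239.9 + 178.8 + 143.3 = 810.4
TFR = 5 × 810.4 / 1000 = 4.052
GRR = 0.48544 × 4.052 = 1.96700

1.97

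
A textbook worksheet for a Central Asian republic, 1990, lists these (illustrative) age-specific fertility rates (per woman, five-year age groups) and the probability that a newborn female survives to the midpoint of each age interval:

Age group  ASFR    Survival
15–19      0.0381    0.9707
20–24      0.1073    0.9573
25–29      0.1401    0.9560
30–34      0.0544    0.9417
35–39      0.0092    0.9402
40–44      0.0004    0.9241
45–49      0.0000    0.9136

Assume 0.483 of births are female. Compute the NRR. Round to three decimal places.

0.806

Proportion female at birth = 0.483.
Each age group contributes 5 × ASFR × survival:
  15–19: 5 × 0.0381 × 0.9707 = 0.18492
  20–24: 5 × 0.1073 × 0.9573 = 0.51359
  25–29: 5 × 0.1401 × 0.9560 = 0.66968
  30–34: 5 × 0.0544 × 0.9417 = 0.25614
  35–39: 5 × 0.0092 × 0.9402 = 0.04325
  40–44: 5 × 0.0004 × 0.9241 = 0.00185
  45–49: 5 × 0.0000 × 0.9136 = 0.00000
Sum = 1.66943
NRR = 0.483 × 1.66943 = 0.80633
An NRR under 1 implies long-run decline under these rates.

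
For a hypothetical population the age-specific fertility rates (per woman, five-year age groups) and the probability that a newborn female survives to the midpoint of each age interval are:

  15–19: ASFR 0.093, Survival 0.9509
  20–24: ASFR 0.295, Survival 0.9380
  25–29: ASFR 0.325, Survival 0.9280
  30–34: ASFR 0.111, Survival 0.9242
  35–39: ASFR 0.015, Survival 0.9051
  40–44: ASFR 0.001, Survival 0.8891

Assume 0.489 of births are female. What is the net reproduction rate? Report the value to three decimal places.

1.916

Proportion female at birth = 0.489.
Survival-weighted fertility by age (5·fₓ·Sₓ):
  15–19: 5 × 0.093 × 0.9509 = 0.44217
  20–24: 5 × 0.295 × 0.9380 = 1.38355
  25–29: 5 × 0.325 × 0.9280 = 1.50800
  30–34: 5 × 0.111 × 0.9242 = 0.51293
  35–39: 5 × 0.015 × 0.9051 = 0.06788
  40–44: 5 × 0.001 × 0.8891 = 0.00445
Sum = 3.91898
NRR = 0.489 × 3.91898 = 1.91638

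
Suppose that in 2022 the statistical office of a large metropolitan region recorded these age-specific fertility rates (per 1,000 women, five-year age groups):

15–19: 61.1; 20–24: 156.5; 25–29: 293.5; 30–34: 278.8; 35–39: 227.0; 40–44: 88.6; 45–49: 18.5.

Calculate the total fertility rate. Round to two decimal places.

5.62

Sum of ASFRs = 61.1 + 156.5 + 293.5 + 278.8 + 227.0 + 88.6 + 18.5 = 1124.0
TFR = 5 × 1124.0 / 1000 = 5.62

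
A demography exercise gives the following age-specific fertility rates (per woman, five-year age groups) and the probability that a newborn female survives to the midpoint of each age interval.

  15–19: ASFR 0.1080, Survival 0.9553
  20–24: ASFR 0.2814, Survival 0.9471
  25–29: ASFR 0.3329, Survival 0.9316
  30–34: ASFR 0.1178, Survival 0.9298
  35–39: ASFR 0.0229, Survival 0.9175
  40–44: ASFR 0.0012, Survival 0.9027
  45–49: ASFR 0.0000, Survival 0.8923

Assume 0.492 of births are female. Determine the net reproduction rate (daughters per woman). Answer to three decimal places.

1.996

Proportion female at birth = 0.492.
Weighting each age-specific rate by interval width and survival:
  15–19: 5 × 0.1080 × 0.9553 = 0.51586
  20–24: 5 × 0.2814 × 0.9471 = 1.33257
  25–29: 5 × 0.3329 × 0.9316 = 1.55065
  30–34: 5 × 0.1178 × 0.9298 = 0.54765
  35–39: 5 × 0.0229 × 0.9175 = 0.10505
  40–44: 5 × 0.0012 × 0.9027 = 0.00542
  45–49: 5 × 0.0000 × 0.8923 = 0.00000
Sum = 4.05720
NRR = 0.492 × 4.05720 = 1.99614
An NRR exceeding 1 indicates intrinsic growth under these rates.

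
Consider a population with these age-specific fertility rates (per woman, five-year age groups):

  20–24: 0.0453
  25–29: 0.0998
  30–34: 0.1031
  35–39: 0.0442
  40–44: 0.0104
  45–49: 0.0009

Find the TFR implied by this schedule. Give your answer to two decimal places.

Sum of ASFRs = 0.0453 + 0.0998 + 0.1031 + 0.0442 + 0.0104 + 0.0009 = 0.3037
TFR = 5 × 0.3037 = 1.5185

1.52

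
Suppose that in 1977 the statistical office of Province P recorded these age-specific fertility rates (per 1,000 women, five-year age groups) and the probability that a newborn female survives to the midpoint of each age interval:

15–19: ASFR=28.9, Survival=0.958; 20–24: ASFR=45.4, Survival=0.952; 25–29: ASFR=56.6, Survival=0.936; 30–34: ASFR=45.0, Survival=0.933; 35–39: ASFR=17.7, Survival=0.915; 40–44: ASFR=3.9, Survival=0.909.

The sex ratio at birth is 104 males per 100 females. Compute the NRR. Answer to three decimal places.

0.455

Proportion female at birth = 100 / (100 + 104) = 0.49020.
Per-age-group product (5 × ASFR × survival probability):
  15–19: 5 × 28.9/1000 × 0.958 = 0.13843
  20–24: 5 × 45.4/1000 × 0.952 = 0.21610
  25–29: 5 × 56.6/1000 × 0.936 = 0.26489
  30–34: 5 × 45.0/1000 × 0.933 = 0.20993
  35–39: 5 × 17.7/1000 × 0.915 = 0.08098
  40–44: 5 × 3.9/1000 × 0.909 = 0.01773
Sum = 0.92806
NRR = 0.49020 × 0.92806 = 0.45494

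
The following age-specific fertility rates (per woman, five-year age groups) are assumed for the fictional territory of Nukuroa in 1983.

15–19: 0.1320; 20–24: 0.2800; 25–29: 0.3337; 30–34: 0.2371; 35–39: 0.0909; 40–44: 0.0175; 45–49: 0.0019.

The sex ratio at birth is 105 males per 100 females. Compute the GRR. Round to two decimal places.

2.67

Proportion female at birth = 100 / (100 + 105) = 0.48780.
Sum of ASFRs = 0.1320 + 0.2800 + 0.3337 + 0.2371 + 0.0909 + 0.0175 + 0.0019 = 1.0931
TFR = 5 × 1.0931 = 5.4655
GRR = 0.48780 × 5.4655 = 2.66607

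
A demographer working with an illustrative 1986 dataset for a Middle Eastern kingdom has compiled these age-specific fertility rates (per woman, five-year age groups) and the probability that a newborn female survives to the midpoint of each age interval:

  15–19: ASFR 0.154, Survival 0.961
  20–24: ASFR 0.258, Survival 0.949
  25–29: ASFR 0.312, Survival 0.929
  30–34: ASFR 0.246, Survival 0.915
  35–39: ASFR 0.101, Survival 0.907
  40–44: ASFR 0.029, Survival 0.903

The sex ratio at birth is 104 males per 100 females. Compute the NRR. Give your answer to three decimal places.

2.514

Proportion female at birth = 100 / (100 + 104) = 0.49020.
Each age group contributes 5 × ASFR × survival:
  15–19: 5 × 0.154 × 0.961 = 0.73997
  20–24: 5 × 0.258 × 0.949 = 1.22421
  25–29: 5 × 0.312 × 0.929 = 1.44924
  30–34: 5 × 0.246 × 0.915 = 1.12545
  35–39: 5 × 0.101 × 0.907 = 0.45804
  40–44: 5 × 0.029 × 0.903 = 0.13094
Sum = 5.12785
NRR = 0.49020 × 5.12785 = 2.51367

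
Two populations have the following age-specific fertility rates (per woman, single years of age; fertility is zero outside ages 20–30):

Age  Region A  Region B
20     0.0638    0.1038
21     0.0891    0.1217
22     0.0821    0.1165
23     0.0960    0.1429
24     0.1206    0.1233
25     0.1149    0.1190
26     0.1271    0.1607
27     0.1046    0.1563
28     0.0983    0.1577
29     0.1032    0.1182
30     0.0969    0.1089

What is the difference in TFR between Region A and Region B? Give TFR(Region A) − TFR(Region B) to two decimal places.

Region A:
  Sum of ASFRs = 0.0638 + 0.0891 + 0.0821 + 0.0960 + 0.1206 + 0.1149 + 0.1271 + 0.1046 + 0.0983 + 0.1032 + 0.0969 = 1.0966
  TFR = 1.0966
Region B:
  Sum of ASFRs = 0.1038 + 0.1217 + 0.1165 + 0.1429 + 0.1233 + 0.1190 + 0.1607 + 0.1563 + 0.1577 + 0.1182 + 0.1089 = 1.4290
  TFR = 1.429
Difference = 1.0966 − 1.429 = -0.3324

-0.33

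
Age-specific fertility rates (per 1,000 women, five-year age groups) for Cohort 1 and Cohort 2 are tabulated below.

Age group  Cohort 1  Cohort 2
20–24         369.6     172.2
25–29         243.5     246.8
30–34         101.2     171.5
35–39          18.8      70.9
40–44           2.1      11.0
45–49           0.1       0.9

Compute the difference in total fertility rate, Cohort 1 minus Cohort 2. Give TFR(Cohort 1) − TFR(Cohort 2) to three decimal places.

Cohort 1:
  Sum of ASFRs = 369.6 + 243.5 + 101.2 + 18.8 + 2.1 + 0.1 = 735.3
  TFR = 5 × 735.3 / 1000 = 3.6765
Cohort 2:
  Sum of ASFRs = 172.2 + 246.8 + 171.5 + 70.9 + 11.0 + 0.9 = 673.3
  TFR = 5 × 673.3 / 1000 = 3.3665
Difference = 3.6765 − 3.3665 = 0.31

0.310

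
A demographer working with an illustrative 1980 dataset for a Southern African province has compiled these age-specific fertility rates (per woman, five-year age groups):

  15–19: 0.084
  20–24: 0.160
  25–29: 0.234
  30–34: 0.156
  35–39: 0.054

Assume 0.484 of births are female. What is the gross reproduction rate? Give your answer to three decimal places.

Proportion female at birth = 0.484.
Sum of ASFRs = 0.084 + 0.160 + 0.234 + 0.156 + 0.054 = 0.688
TFR = 5 × 0.688 = 3.44
GRR = 0.484 × 3.44 = 1.66496

1.665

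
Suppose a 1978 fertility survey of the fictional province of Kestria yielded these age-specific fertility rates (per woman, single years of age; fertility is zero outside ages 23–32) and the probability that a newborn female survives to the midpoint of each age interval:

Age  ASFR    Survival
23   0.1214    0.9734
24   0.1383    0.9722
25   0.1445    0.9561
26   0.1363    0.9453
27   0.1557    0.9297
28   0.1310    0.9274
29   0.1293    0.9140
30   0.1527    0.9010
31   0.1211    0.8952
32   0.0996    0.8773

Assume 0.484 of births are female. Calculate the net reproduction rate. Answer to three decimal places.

0.599

Proportion female at birth = 0.484.
Survival-weighted fertility by age (1·fₓ·Sₓ):
  23: 1 × 0.1214 × 0.9734 = 0.11817
  24: 1 × 0.1383 × 0.9722 = 0.13446
  25: 1 × 0.1445 × 0.9561 = 0.13816
  26: 1 × 0.1363 × 0.9453 = 0.12884
  27: 1 × 0.1557 × 0.9297 = 0.14475
  28: 1 × 0.1310 × 0.9274 = 0.12149
  29: 1 × 0.1293 × 0.9140 = 0.11818
  30: 1 × 0.1527 × 0.9010 = 0.13758
  31: 1 × 0.1211 × 0.8952 = 0.10841
  32: 1 × 0.0996 × 0.8773 = 0.08738
Sum = 1.23742
NRR = 0.484 × 1.23742 = 0.59891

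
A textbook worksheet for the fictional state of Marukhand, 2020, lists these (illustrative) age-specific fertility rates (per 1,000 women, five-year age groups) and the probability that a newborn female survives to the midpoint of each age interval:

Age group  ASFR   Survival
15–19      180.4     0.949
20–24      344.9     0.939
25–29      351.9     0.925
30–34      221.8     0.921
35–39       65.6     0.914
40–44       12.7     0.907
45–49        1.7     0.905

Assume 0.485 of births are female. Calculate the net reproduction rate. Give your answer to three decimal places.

2.662

Proportion female at birth = 0.485.
Weighting each age-specific rate by interval width and survival:
  15–19: 5 × 180.4/1000 × 0.949 = 0.85600
  20–24: 5 × 344.9/1000 × 0.939 = 1.61931
  25–29: 5 × 351.9/1000 × 0.925 = 1.62754
  30–34: 5 × 221.8/1000 × 0.921 = 1.02139
  35–39: 5 × 65.6/1000 × 0.914 = 0.29979
  40–44: 5 × 12.7/1000 × 0.907 = 0.05759
  45–49: 5 × 1.7/1000 × 0.905 = 0.00769
Sum = 5.48931
NRR = 0.485 × 5.48931 = 2.66232
An NRR exceeding 1 indicates intrinsic growth under these rates.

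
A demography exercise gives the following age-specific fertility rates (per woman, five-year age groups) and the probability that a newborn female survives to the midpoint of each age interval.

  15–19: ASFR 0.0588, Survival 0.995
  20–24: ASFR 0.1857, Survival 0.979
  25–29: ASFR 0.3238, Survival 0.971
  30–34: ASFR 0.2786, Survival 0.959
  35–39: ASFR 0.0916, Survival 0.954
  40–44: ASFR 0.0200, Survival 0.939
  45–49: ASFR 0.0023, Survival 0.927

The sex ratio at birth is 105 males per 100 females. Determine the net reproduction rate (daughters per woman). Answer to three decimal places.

Proportion female at birth = 100 / (100 + 105) = 0.48780.
Per-age-group product (5 × ASFR × survival probability):
  15–19: 5 × 0.0588 × 0.995 = 0.29253
  20–24: 5 × 0.1857 × 0.979 = 0.90900
  25–29: 5 × 0.3238 × 0.971 = 1.57205
  30–34: 5 × 0.2786 × 0.959 = 1.33589
  35–39: 5 × 0.0916 × 0.954 = 0.43693
  40–44: 5 × 0.0200 × 0.939 = 0.09390
  45–49: 5 × 0.0023 × 0.927 = 0.01066
Sum = 4.65096
NRR = 0.48780 × 4.65096 = 2.26874

2.269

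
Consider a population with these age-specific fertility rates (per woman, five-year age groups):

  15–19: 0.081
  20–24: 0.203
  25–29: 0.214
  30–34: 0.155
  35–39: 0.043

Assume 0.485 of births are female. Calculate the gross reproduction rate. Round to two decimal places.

Proportion female at birth = 0.485.
Sum of ASFRs = 0.081 + 0.203 + 0.214 + 0.155 + 0.043 = 0.696
TFR = 5 × 0.696 = 3.48
GRR = 0.485 × 3.48 = 1.68780

1.69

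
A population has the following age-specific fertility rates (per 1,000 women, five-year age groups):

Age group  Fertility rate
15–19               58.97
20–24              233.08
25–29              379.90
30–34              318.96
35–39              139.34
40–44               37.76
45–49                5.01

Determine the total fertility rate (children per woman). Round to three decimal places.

Sum of ASFRs = 58.97 + 233.08 + 379.90 + 318.96 + 139.34 + 37.76 + 5.01 = 1173.02
TFR = 5 × 1173.02 / 1000 = 5.8651

5.865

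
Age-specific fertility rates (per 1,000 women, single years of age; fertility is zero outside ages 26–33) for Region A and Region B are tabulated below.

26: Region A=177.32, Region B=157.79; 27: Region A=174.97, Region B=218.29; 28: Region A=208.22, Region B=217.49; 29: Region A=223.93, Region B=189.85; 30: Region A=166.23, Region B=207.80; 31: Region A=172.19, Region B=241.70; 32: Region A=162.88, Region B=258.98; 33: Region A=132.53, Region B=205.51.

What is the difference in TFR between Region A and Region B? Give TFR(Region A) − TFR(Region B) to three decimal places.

Region A:
  Sum of ASFRs = 177.32 + 174.97 + 208.22 + 223.93 + 166.23 + 172.19 + 162.88 + 132.53 = 1418.27
  TFR = 1418.27 / 1000 = 1.41827
Region B:
  Sum of ASFRs = 157.79 + 218.29 + 217.49 + 189.85 + 207.80 + 241.70 + 258.98 + 205.51 = 1697.41
  TFR = 1697.41 / 1000 = 1.69741
Difference = 1.41827 − 1.69741 = -0.27914

-0.279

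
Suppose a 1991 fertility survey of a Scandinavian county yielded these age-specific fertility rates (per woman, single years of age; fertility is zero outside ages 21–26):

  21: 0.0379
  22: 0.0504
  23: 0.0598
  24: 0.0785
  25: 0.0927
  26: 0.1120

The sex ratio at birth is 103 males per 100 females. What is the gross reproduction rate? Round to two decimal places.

0.21

Proportion female at birth = 100 / (100 + 103) = 0.49261.
Sum of ASFRs = 0.0379 + 0.0504 + 0.0598 + 0.0785 + 0.0927 + 0.1120 = 0.4313
TFR = 0.4313
GRR = 0.49261 × 0.4313 = 0.21246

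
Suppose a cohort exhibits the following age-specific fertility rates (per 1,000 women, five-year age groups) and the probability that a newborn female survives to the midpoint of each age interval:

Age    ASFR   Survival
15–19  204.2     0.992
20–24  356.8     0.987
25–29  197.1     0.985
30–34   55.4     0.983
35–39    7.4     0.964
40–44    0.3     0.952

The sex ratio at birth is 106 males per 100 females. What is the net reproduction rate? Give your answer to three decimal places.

Proportion female at birth = 100 / (100 + 106) = 0.48544.
Survival-weighted fertility by age (5·fₓ·Sₓ):
  15–19: 5 × 204.2/1000 × 0.992 = 1.01283
  20–24: 5 × 356.8/1000 × 0.987 = 1.76081
  25–29: 5 × 197.1/1000 × 0.985 = 0.97072
  30–34: 5 × 55.4/1000 × 0.983 = 0.27229
  35–39: 5 × 7.4/1000 × 0.964 = 0.03567
  40–44: 5 × 0.3/1000 × 0.952 = 0.00143
Sum = 4.05375
NRR = 0.48544 × 4.05375 = 1.96785
NRR > 1, so each generation more than replaces itself.

1.968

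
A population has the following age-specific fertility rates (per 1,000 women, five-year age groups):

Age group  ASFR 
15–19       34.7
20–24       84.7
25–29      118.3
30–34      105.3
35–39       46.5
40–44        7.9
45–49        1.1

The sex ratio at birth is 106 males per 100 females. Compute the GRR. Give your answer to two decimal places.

0.97

Proportion female at birth = 100 / (100 + 106) = 0.48544.
Sum of ASFRs = 34.7 + 84.7 + 118.3 + 105.3 + 46.5 + 7.9 + 1.1 = 398.5
TFR = 5 × 398.5 / 1000 = 1.9925
GRR = 0.48544 × 1.9925 = 0.96724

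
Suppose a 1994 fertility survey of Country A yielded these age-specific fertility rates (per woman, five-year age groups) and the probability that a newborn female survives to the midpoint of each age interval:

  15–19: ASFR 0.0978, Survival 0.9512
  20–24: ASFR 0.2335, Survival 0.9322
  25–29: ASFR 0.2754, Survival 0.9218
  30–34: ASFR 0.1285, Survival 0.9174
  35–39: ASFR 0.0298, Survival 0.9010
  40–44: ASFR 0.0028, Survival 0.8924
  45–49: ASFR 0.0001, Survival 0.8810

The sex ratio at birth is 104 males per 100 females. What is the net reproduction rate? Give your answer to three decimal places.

1.745

Proportion female at birth = 100 / (100 + 104) = 0.49020.
Survival-weighted fertility by age (5·fₓ·Sₓ):
  15–19: 5 × 0.0978 × 0.9512 = 0.46514
  20–24: 5 × 0.2335 × 0.9322 = 1.08834
  25–29: 5 × 0.2754 × 0.9218 = 1.26932
  30–34: 5 × 0.1285 × 0.9174 = 0.58943
  35–39: 5 × 0.0298 × 0.9010 = 0.13425
  40–44: 5 × 0.0028 × 0.8924 = 0.01249
  45–49: 5 × 0.0001 × 0.8810 = 0.00044
Sum = 3.55941
NRR = 0.49020 × 3.55941 = 1.74482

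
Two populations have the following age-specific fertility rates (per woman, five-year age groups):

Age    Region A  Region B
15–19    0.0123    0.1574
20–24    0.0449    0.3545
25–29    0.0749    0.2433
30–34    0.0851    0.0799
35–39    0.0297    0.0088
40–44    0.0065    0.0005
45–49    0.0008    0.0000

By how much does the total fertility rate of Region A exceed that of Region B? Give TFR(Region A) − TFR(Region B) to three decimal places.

Region A:
  Sum of ASFRs = 0.0123 + 0.0449 + 0.0749 + 0.0851 + 0.0297 + 0.0065 + 0.0008 = 0.2542
  TFR = 5 × 0.2542 = 1.271
Region B:
  Sum of ASFRs = 0.1574 + 0.3545 + 0.2433 + 0.0799 + 0.0088 + 0.0005 + 0.0000 = 0.8444
  TFR = 5 × 0.8444 = 4.222
Difference = 1.271 − 4.222 = -2.951

-2.951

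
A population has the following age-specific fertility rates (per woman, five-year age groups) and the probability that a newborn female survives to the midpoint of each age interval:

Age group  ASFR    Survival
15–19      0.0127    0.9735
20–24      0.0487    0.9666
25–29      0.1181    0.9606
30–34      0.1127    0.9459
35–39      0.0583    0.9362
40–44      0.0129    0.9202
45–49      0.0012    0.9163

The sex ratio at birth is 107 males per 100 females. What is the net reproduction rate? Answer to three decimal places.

0.838

Proportion female at birth = 100 / (100 + 107) = 0.48309.
Each age group contributes 5 × ASFR × survival:
  15–19: 5 × 0.0127 × 0.9735 = 0.06182
  20–24: 5 × 0.0487 × 0.9666 = 0.23537
  25–29: 5 × 0.1181 × 0.9606 = 0.56723
  30–34: 5 × 0.1127 × 0.9459 = 0.53301
  35–39: 5 × 0.0583 × 0.9362 = 0.27290
  40–44: 5 × 0.0129 × 0.9202 = 0.05935
  45–49: 5 × 0.0012 × 0.9163 = 0.00550
Sum = 1.73518
NRR = 0.48309 × 1.73518 = 0.83825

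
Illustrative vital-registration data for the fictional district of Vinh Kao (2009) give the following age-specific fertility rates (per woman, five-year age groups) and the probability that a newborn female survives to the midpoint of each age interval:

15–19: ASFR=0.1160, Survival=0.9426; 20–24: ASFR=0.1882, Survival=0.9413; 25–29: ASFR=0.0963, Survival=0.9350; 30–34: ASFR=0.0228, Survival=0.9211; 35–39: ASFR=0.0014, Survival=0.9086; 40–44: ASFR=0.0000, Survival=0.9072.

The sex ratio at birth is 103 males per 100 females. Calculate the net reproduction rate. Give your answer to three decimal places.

0.982

Proportion female at birth = 100 / (100 + 103) = 0.49261.
Each age group contributes 5 × ASFR × survival:
  15–19: 5 × 0.1160 × 0.9426 = 0.54671
  20–24: 5 × 0.1882 × 0.9413 = 0.88576
  25–29: 5 × 0.0963 × 0.9350 = 0.45020
  30–34: 5 × 0.0228 × 0.9211 = 0.10501
  35–39: 5 × 0.0014 × 0.9086 = 0.00636
  40–44: 5 × 0.0000 × 0.9072 = 0.00000
Sum = 1.99404
NRR = 0.49261 × 1.99404 = 0.98228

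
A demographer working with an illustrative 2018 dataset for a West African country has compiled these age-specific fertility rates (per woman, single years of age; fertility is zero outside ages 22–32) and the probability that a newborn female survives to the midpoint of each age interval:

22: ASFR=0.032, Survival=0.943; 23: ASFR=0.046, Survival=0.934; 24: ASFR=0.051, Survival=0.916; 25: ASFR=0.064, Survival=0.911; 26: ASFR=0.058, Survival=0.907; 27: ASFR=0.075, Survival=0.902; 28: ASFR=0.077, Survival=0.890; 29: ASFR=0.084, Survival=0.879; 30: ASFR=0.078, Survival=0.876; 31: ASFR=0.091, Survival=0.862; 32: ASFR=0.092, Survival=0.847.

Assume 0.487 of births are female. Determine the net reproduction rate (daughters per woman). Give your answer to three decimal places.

Proportion female at birth = 0.487.
Survival-weighted fertility by age (1·fₓ·Sₓ):
  22: 1 × 0.032 × 0.943 = 0.03018
  23: 1 × 0.046 × 0.934 = 0.04296
  24: 1 × 0.051 × 0.916 = 0.04672
  25: 1 × 0.064 × 0.911 = 0.05830
  26: 1 × 0.058 × 0.907 = 0.05261
  27: 1 × 0.075 × 0.902 = 0.06765
  28: 1 × 0.077 × 0.890 = 0.06853
  29: 1 × 0.084 × 0.879 = 0.07384
  30: 1 × 0.078 × 0.876 = 0.06833
  31: 1 × 0.091 × 0.862 = 0.07844
  32: 1 × 0.092 × 0.847 = 0.07792
Sum = 0.66548
NRR = 0.487 × 0.66548 = 0.32409
An NRR under 1 implies long-run decline under these rates.

0.324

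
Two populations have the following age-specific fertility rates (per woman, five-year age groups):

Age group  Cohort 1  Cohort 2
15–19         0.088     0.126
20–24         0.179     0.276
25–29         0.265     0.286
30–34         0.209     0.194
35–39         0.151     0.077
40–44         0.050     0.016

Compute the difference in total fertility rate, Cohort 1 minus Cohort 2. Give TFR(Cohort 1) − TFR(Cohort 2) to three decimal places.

-0.165

Cohort 1:
  Sum of ASFRs = 0.088 + 0.179 + 0.265 + 0.209 + 0.151 + 0.050 = 0.942
  TFR = 5 × 0.942 = 4.71
Cohort 2:
  Sum of ASFRs = 0.126 + 0.276 + 0.286 + 0.194 + 0.077 + 0.016 = 0.975
  TFR = 5 × 0.975 = 4.875
Difference = 4.71 − 4.875 = -0.165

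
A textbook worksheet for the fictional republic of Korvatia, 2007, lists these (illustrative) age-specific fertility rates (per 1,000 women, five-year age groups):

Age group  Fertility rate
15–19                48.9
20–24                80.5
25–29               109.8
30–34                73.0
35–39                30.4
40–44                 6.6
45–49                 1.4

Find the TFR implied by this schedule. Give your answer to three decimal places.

1.753

Sum of ASFRs = 48.9 + 80.5 + 109.8 + 73.0 + 30.4 + 6.6 + 1.4 = 350.6
TFR = 5 × 350.6 / 1000 = 1.753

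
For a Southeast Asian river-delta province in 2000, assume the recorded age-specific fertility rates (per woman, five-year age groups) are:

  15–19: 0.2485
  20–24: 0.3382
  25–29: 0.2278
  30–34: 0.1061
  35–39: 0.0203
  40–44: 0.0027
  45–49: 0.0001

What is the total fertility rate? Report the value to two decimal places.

Sum of ASFRs = 0.2485 + 0.3382 + 0.2278 + 0.1061 + 0.0203 + 0.0027 + 0.0001 = 0.9437
TFR = 5 × 0.9437 = 4.7185

4.72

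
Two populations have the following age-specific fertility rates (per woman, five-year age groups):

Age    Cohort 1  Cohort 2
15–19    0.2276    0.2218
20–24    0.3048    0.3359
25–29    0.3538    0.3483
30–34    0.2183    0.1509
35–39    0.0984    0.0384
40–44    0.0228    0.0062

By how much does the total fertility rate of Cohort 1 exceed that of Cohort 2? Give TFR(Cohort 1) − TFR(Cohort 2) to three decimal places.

Cohort 1:
  Sum of ASFRs = 0.2276 + 0.3048 + 0.3538 + 0.2183 + 0.0984 + 0.0228 = 1.2257
  TFR = 5 × 1.2257 = 6.1285
Cohort 2:
  Sum of ASFRs = 0.2218 + 0.3359 + 0.3483 + 0.1509 + 0.0384 + 0.0062 = 1.1015
  TFR = 5 × 1.1015 = 5.5075
Difference = 6.1285 − 5.5075 = 0.621

0.621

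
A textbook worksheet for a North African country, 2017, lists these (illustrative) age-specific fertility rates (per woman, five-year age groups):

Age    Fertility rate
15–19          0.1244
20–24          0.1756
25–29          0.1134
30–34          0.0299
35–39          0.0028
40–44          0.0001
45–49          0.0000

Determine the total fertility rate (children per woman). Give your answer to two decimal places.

Sum of ASFRs = 0.1244 + 0.1756 + 0.1134 + 0.0299 + 0.0028 + 0.0001 + 0.0000 = 0.4462
TFR = 5 × 0.4462 = 2.231

2.23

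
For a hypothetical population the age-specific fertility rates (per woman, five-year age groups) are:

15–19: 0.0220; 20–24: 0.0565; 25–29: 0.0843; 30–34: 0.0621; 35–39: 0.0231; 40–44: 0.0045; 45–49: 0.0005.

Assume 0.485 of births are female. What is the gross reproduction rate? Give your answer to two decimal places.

0.61

Proportion female at birth = 0.485.
Sum of ASFRs = 0.0220 + 0.0565 + 0.0843 + 0.0621 + 0.0231 + 0.0045 + 0.0005 = 0.2530
TFR = 5 × 0.2530 = 1.265
GRR = 0.485 × 1.265 = 0.61353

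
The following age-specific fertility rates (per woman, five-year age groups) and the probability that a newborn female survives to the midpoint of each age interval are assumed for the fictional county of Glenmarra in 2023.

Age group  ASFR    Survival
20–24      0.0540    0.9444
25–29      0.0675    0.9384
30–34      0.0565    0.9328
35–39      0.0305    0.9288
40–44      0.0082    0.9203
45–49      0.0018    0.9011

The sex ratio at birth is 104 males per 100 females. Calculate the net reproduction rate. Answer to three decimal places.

Proportion female at birth = 100 / (100 + 104) = 0.49020.
Per-age-group product (5 × ASFR × survival probability):
  20–24: 5 × 0.0540 × 0.9444 = 0.25499
  25–29: 5 × 0.0675 × 0.9384 = 0.31671
  30–34: 5 × 0.0565 × 0.9328 = 0.26352
  35–39: 5 × 0.0305 × 0.9288 = 0.14164
  40–44: 5 × 0.0082 × 0.9203 = 0.03773
  45–49: 5 × 0.0018 × 0.9011 = 0.00811
Sum = 1.02270
NRR = 0.49020 × 1.02270 = 0.50133
With NRR below 1 the population is below replacement fertility.

0.501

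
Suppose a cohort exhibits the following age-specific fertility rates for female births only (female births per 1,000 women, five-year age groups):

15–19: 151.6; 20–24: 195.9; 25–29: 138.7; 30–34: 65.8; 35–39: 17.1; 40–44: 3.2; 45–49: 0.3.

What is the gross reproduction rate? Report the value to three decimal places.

2.863

Sum of female ASFRs = 151.6 + 195.9 + 138.7 + 65.8 + 17.1 + 3.2 + 0.3 = 572.6
GRR = 5 × 572.6 / 1000 = 2.863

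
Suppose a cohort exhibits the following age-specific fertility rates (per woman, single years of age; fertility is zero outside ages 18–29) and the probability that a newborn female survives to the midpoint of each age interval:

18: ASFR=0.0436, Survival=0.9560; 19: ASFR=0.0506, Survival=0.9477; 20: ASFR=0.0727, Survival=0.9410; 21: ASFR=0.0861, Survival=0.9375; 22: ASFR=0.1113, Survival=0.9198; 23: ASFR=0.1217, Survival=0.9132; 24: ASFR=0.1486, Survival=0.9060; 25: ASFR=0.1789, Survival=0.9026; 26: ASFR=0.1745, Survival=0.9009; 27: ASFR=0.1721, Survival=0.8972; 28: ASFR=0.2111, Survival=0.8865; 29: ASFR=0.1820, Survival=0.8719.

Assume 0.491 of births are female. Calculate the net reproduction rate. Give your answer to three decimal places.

Proportion female at birth = 0.491.
Per-age-group product (1 × ASFR × survival probability):
  18: 1 × 0.0436 × 0.9560 = 0.04168
  19: 1 × 0.0506 × 0.9477 = 0.04795
  20: 1 × 0.0727 × 0.9410 = 0.06841
  21: 1 × 0.0861 × 0.9375 = 0.08072
  22: 1 × 0.1113 × 0.9198 = 0.10237
  23: 1 × 0.1217 × 0.9132 = 0.11114
  24: 1 × 0.1486 × 0.9060 = 0.13463
  25: 1 × 0.1789 × 0.9026 = 0.16148
  26: 1 × 0.1745 × 0.9009 = 0.15721
  27: 1 × 0.1721 × 0.8972 = 0.15441
  28: 1 × 0.2111 × 0.8865 = 0.18714
  29: 1 × 0.1820 × 0.8719 = 0.15869
Sum = 1.40583
NRR = 0.491 × 1.40583 = 0.69026
An NRR under 1 implies long-run decline under these rates.

0.690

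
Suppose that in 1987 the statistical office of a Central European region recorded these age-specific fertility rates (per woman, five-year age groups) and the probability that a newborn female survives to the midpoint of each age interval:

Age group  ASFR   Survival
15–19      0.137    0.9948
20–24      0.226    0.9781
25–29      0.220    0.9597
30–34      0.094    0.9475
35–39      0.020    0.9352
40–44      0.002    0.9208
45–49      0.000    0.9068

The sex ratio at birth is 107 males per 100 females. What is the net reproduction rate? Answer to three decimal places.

1.638

Proportion female at birth = 100 / (100 + 107) = 0.48309.
Survival-weighted fertility by age (5·fₓ·Sₓ):
  15–19: 5 × 0.137 × 0.9948 = 0.68144
  20–24: 5 × 0.226 × 0.9781 = 1.10525
  25–29: 5 × 0.220 × 0.9597 = 1.05567
  30–34: 5 × 0.094 × 0.9475 = 0.44533
  35–39: 5 × 0.020 × 0.9352 = 0.09352
  40–44: 5 × 0.002 × 0.9208 = 0.00921
  45–49: 5 × 0.000 × 0.9068 = 0.00000
Sum = 3.39042
NRR = 0.48309 × 3.39042 = 1.63788
An NRR exceeding 1 indicates intrinsic growth under these rates.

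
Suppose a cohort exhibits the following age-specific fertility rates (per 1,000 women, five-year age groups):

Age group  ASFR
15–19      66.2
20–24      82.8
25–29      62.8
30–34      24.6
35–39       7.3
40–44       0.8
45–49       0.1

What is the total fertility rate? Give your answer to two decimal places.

1.22

Sum of ASFRs = 66.2 + 82.8 + 62.8 + 24.6 + 7.3 + 0.8 + 0.1 = 244.6
TFR = 5 × 244.6 / 1000 = 1.223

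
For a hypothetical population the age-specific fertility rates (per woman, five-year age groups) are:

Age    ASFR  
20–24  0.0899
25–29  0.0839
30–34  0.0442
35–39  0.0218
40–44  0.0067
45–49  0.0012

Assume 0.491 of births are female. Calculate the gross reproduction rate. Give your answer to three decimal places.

0.608

Proportion female at birth = 0.491.
Sum of ASFRs = 0.0899 + 0.0839 + 0.0442 + 0.0218 + 0.0067 + 0.0012 = 0.2477
TFR = 5 × 0.2477 = 1.2385
GRR = 0.491 × 1.2385 = 0.60810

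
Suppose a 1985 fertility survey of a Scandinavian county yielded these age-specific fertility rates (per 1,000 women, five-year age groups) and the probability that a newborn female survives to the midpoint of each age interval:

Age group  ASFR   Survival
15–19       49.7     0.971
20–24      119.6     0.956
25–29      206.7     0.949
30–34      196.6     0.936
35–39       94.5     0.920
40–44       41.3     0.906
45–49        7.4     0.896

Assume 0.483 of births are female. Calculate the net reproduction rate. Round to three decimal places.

Proportion female at birth = 0.483.
Each age group contributes 5 × ASFR × survival:
  15–19: 5 × 49.7/1000 × 0.971 = 0.24129
  20–24: 5 × 119.6/1000 × 0.956 = 0.57169
  25–29: 5 × 206.7/1000 × 0.949 = 0.98079
  30–34: 5 × 196.6/1000 × 0.936 = 0.92009
  35–39: 5 × 94.5/1000 × 0.920 = 0.43470
  40–44: 5 × 41.3/1000 × 0.906 = 0.18709
  45–49: 5 × 7.4/1000 × 0.896 = 0.03315
Sum = 3.36880
NRR = 0.483 × 3.36880 = 1.62713
With NRR above 1 the population is above replacement fertility.

1.627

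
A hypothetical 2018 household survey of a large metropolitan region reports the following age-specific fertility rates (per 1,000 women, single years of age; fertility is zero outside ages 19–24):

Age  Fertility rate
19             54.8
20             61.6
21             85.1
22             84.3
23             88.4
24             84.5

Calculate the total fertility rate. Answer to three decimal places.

0.459

Sum of ASFRs = 54.8 + 61.6 + 85.1 + 84.3 + 88.4 + 84.5 = 458.7
TFR = 458.7 / 1000 = 0.4587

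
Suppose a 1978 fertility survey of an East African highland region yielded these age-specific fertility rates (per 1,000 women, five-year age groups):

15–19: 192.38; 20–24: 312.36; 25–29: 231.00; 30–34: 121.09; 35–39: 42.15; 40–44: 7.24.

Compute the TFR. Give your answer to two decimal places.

4.53

Sum of ASFRs = 192.38 + 312.36 + 231.00 + 121.09 + 42.15 + 7.24 = 906.22
TFR = 5 × 906.22 / 1000 = 4.5311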